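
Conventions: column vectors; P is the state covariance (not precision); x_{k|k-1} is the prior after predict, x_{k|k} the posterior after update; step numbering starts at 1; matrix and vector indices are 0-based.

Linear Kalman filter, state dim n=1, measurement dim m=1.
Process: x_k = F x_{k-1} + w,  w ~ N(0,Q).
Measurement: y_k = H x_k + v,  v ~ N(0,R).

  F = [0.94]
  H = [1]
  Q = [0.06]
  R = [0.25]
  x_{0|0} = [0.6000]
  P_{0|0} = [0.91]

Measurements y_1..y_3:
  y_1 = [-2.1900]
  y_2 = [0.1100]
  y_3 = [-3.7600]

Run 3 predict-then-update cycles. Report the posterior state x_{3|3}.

step 1: x^-=[0.5640]  P^-=[0.8641]  S=[1.1141]  K=[0.7756]  nu=[-2.7540]  x^+=[-1.5720]  P^+=[0.1939]
step 2: x^-=[-1.4777]  P^-=[0.2313]  S=[0.4813]  K=[0.4806]  nu=[1.5877]  x^+=[-0.7146]  P^+=[0.1202]
step 3: x^-=[-0.6718]  P^-=[0.1662]  S=[0.4162]  K=[0.3993]  nu=[-3.0882]  x^+=[-1.9048]  P^+=[0.0998]

x_post = [-1.9048]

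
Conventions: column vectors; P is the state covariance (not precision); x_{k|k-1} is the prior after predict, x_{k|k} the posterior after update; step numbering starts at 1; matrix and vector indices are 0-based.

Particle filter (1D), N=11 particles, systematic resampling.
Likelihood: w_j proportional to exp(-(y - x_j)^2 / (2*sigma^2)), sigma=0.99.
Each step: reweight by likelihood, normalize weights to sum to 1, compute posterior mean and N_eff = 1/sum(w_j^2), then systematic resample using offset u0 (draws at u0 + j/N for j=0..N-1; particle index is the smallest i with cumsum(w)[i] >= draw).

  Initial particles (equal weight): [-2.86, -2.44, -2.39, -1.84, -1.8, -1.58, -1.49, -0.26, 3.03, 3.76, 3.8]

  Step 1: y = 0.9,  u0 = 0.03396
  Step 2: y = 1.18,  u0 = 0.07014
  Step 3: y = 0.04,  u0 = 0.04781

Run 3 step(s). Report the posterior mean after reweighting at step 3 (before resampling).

post_mean = -0.2520

step 1: w=[0.0009, 0.0043, 0.0051, 0.0277, 0.0310, 0.0554, 0.0693, 0.6429, 0.1262, 0.0197, 0.0175]  mean=0.0327  Neff=2.2752  idx=[3, 6, 7, 7, 7, 7, 7, 7, 7, 8, 8]
step 2: w=[0.0034, 0.0094, 0.1233, 0.1233, 0.1233, 0.1233, 0.1233, 0.1233, 0.1233, 0.0620, 0.0620]  mean=0.1309  Neff=8.7525  idx=[2, 3, 3, 4, 5, 6, 6, 7, 8, 9, 10]
step 3: w=[0.1108, 0.1108, 0.1108, 0.1108, 0.1108, 0.1108, 0.1108, 0.1108, 0.1108, 0.0012, 0.0012]  mean=-0.2520  Neff=9.0436  idx=[0, 1, 2, 2, 3, 4, 5, 6, 6, 7, 8]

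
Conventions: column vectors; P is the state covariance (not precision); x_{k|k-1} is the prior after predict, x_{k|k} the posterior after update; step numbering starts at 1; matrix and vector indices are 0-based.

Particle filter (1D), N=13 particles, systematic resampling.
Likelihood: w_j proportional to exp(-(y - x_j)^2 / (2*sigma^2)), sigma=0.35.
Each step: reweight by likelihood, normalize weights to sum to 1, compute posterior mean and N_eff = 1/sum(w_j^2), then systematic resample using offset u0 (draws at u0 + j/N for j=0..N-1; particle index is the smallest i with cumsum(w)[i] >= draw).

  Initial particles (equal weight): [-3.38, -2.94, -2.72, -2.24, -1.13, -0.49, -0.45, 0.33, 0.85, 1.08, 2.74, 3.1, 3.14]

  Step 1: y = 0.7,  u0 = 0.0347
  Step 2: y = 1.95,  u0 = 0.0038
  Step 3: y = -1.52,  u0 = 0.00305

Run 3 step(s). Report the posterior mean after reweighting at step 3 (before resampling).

post_mean = 0.8548

step 1: w=[0.0000, 0.0000, 0.0000, 0.0000, 0.0000, 0.0015, 0.0022, 0.2795, 0.4458, 0.2710, 0.0000, 0.0000, 0.0000]  mean=0.7621  Neff=2.8548  idx=[7, 7, 7, 7, 8, 8, 8, 8, 8, 8, 9, 9, 9]
step 2: w=[0.0001, 0.0001, 0.0001, 0.0001, 0.0399, 0.0399, 0.0399, 0.0399, 0.0399, 0.0399, 0.2534, 0.2534, 0.2534]  mean=1.0246  Neff=4.9454  idx=[4, 6, 7, 9, 10, 10, 10, 11, 11, 11, 12, 12, 12]
step 3: w=[0.2448, 0.2448, 0.2448, 0.2448, 0.0023, 0.0023, 0.0023, 0.0023, 0.0023, 0.0023, 0.0023, 0.0023, 0.0023]  mean=0.8548  Neff=4.1704  idx=[0, 0, 0, 0, 1, 1, 1, 2, 2, 2, 3, 3, 3]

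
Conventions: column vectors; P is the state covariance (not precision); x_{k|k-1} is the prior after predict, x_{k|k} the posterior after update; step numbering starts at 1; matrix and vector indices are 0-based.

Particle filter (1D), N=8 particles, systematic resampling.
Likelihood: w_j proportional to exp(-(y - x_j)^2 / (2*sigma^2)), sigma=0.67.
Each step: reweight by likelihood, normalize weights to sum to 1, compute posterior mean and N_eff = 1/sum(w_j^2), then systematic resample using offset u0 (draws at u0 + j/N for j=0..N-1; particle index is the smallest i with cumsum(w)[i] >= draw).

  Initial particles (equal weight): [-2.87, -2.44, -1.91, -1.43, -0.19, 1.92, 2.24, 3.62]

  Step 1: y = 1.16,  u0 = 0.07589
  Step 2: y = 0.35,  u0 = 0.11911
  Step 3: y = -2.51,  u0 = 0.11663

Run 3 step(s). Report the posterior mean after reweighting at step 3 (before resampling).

post_mean = -0.1900

step 1: w=[0.0000, 0.0000, 0.0000, 0.0006, 0.1410, 0.5642, 0.2928, 0.0013]  mean=1.7162  Neff=2.3585  idx=[4, 5, 5, 5, 5, 5, 6, 6]
step 2: w=[0.6684, 0.0594, 0.0594, 0.0594, 0.0594, 0.0594, 0.0173, 0.0173]  mean=0.5207  Neff=2.1505  idx=[0, 0, 0, 0, 0, 2, 4, 7]
step 3: w=[0.2000, 0.2000, 0.2000, 0.2000, 0.2000, 0.0000, 0.0000, 0.0000]  mean=-0.1900  Neff=5.0000  idx=[0, 1, 1, 2, 3, 3, 4, 4]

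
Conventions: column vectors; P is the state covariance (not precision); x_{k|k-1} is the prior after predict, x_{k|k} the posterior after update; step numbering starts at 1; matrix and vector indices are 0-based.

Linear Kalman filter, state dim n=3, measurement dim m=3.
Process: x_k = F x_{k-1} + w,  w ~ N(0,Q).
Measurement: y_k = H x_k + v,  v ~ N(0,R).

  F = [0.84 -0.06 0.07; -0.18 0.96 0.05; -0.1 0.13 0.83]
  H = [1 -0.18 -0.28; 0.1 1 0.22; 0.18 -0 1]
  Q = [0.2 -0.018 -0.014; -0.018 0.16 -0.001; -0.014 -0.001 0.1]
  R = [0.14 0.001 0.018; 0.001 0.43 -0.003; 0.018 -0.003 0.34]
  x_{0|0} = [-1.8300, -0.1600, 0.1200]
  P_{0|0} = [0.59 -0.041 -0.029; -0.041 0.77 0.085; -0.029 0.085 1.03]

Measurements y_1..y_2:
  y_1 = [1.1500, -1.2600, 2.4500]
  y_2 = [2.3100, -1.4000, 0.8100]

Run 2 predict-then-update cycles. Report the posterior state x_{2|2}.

x_post = [1.7387, -1.6848, 0.5759]

step 1: x^-=[-1.5192, 0.1818, 0.2618]  P^-=[0.6241 -0.1769 -0.0379; -0.1769 0.9142 0.2261; -0.0379 0.2261 0.8527]  S=[0.9683 -0.4069 -0.1794; -0.4069 1.4541 0.3848; -0.1794 0.3848 1.1993]  K=[0.7522 0.0873 0.1466; -0.1690 0.6199 -0.0622; -0.1818 0.0564 0.6600]  nu=[2.7752, -1.3475, 2.4617]  x^+=[0.8117, -1.2756, 1.3061]  P^+=[0.1225 0.0165 0.0411; 0.0165 0.2713 -0.0290; 0.0411 -0.0290 0.2136]
step 2: x^-=[0.8498, -1.3054, 0.8371]  P^-=[0.2919 -0.0385 0.0174; -0.0385 0.4053 0.0123; 0.0174 0.0123 0.2394]  S=[0.4691 -0.0959 0.0191; -0.0959 0.8483 0.0627; 0.0191 0.0627 0.5952]  K=[0.6348 0.0586 0.0910; -0.1491 0.4622 -0.0349; -0.1199 0.0349 0.4077]  nu=[1.4597, -0.3638, -0.1800]  x^+=[1.7387, -1.6848, 0.5759]  P^+=[0.0992 0.0103 0.0243; 0.0103 0.2016 -0.0178; 0.0243 -0.0178 0.1320]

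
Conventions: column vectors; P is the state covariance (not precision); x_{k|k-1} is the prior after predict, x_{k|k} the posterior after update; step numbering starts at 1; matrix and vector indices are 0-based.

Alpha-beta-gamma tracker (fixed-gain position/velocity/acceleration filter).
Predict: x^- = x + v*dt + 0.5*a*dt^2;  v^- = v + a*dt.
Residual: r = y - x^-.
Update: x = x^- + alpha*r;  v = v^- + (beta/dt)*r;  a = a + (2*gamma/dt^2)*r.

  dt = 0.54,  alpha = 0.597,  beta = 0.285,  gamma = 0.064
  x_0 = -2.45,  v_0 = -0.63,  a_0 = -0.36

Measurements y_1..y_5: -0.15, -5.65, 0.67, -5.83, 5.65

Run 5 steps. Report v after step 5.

v_post = 3.5651

step 1: x_pred=-2.8427  r=2.6927  x^+=-1.2352  v^+=0.5967  a^+=0.8220
step 2: x_pred=-0.7931  r=-4.8569  x^+=-3.6927  v^+=-1.5228  a^+=-1.3100
step 3: x_pred=-4.7060  r=5.3760  x^+=-1.4965  v^+=0.6071  a^+=1.0498
step 4: x_pred=-1.0156  r=-4.8144  x^+=-3.8898  v^+=-1.3669  a^+=-1.0635
step 5: x_pred=-4.7830  r=10.4330  x^+=1.4455  v^+=3.5651  a^+=3.5161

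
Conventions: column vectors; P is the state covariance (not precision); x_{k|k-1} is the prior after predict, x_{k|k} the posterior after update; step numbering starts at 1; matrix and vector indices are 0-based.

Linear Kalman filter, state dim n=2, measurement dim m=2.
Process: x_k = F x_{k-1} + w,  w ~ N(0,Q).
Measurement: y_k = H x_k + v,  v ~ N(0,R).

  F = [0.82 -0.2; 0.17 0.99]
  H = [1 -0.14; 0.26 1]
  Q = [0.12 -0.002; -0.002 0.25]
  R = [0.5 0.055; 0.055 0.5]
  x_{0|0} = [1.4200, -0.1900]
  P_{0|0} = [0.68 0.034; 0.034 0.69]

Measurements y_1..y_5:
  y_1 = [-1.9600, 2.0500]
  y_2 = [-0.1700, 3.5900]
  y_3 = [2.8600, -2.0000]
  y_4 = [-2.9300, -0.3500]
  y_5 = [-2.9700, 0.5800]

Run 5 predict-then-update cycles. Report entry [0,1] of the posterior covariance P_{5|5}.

P_post[0,1] = -0.0131

step 1: x^-=[1.2024, 0.0533]  P^-=[0.5937 -0.0174; -0.0174 0.9574]  S=[1.1173 0.0586; 0.0586 1.4885]  K=[0.5298 0.0712; -0.1694 0.6468]  nu=[-3.1549, 1.6841]  x^+=[-0.3492, 1.6771]  P^+=[0.2681 -0.0050; -0.0050 0.3154]
step 2: x^-=[-0.6218, 1.6010]  P^-=[0.3145 -0.0309; -0.0309 0.5652]  S=[0.8343 0.0278; 0.0278 1.0704]  K=[0.3810 0.0376; -0.1494 0.5244]  nu=[0.6759, 2.1507]  x^+=[-0.2835, 2.6278]  P^+=[0.1911 -0.0100; -0.0100 0.2566]
step 3: x^-=[-0.7580, 2.5533]  P^-=[0.2621 -0.0339; -0.0339 0.5036]  S=[0.7814 0.0200; 0.0200 1.0037]  K=[0.3407 0.0273; -0.1463 0.4959]  nu=[3.9755, -4.3563]  x^+=[0.4775, -0.1884]  P^+=[0.1702 -0.0118; -0.0118 0.2430]
step 4: x^-=[0.4292, -0.1054]  P^-=[0.2481 -0.0356; -0.0356 0.4891]  S=[0.7676 0.0167; 0.0167 0.9873]  K=[0.3291 0.0237; -0.1462 0.4885]  nu=[-3.3740, -0.3562]  x^+=[-0.6897, 0.2140]  P^+=[0.1641 -0.0127; -0.0127 0.2395]
step 5: x^-=[-0.6083, 0.0946]  P^-=[0.2441 -0.0364; -0.0364 0.4852]  S=[0.7638 0.0154; 0.0154 0.9827]  K=[0.3258 0.0224; -0.1465 0.4864]  nu=[-2.3484, 0.6436]  x^+=[-1.3590, 0.7515]  P^+=[0.1623 -0.0131; -0.0131 0.2385]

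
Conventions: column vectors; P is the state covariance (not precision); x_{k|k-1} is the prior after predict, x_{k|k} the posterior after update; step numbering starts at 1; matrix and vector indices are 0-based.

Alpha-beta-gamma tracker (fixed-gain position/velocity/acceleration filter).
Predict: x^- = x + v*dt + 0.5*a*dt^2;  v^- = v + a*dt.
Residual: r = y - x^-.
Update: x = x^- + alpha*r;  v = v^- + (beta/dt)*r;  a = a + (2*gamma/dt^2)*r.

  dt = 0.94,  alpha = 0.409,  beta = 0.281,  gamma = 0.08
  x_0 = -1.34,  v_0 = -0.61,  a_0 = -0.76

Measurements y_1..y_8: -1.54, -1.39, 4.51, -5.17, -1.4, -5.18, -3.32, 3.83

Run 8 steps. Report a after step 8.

step 1: x_pred=-2.2492  r=0.7092  x^+=-1.9591  v^+=-1.1124  a^+=-0.6316
step 2: x_pred=-3.2838  r=1.8938  x^+=-2.5092  v^+=-1.1400  a^+=-0.2887
step 3: x_pred=-3.7083  r=8.2183  x^+=-0.3470  v^+=1.0455  a^+=1.1995
step 4: x_pred=1.1656  r=-6.3356  x^+=-1.4256  v^+=0.2790  a^+=0.0523
step 5: x_pred=-1.1403  r=-0.2597  x^+=-1.2465  v^+=0.2505  a^+=0.0052
step 6: x_pred=-1.0087  r=-4.1713  x^+=-2.7148  v^+=-0.9915  a^+=-0.7501
step 7: x_pred=-3.9782  r=0.6582  x^+=-3.7090  v^+=-1.4999  a^+=-0.6309
step 8: x_pred=-5.3976  r=9.2276  x^+=-1.6235  v^+=0.6655  a^+=1.0400

a_post = 1.0400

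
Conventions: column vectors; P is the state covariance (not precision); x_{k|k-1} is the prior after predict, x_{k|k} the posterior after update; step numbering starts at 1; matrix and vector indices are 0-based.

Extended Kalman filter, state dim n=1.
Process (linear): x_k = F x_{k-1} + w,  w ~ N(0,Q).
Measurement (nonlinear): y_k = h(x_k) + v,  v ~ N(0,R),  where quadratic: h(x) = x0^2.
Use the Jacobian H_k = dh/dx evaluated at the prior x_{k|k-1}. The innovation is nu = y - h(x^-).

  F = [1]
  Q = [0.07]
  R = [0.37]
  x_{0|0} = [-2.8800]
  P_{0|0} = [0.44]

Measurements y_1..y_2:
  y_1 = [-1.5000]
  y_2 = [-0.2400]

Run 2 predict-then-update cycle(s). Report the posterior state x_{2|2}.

step 1: x^-=[-2.8800]  P^-=[0.5100]  H_jac=[-5.7600]  S=[17.2906]  K=[-0.1699]  nu=[-9.7944]  x^+=[-1.2160]  P^+=[0.0109]
step 2: x^-=[-1.2160]  P^-=[0.0809]  H_jac=[-2.4319]  S=[0.8485]  K=[-0.2319]  nu=[-1.7186]  x^+=[-0.8174]  P^+=[0.0353]

x_post = [-0.8174]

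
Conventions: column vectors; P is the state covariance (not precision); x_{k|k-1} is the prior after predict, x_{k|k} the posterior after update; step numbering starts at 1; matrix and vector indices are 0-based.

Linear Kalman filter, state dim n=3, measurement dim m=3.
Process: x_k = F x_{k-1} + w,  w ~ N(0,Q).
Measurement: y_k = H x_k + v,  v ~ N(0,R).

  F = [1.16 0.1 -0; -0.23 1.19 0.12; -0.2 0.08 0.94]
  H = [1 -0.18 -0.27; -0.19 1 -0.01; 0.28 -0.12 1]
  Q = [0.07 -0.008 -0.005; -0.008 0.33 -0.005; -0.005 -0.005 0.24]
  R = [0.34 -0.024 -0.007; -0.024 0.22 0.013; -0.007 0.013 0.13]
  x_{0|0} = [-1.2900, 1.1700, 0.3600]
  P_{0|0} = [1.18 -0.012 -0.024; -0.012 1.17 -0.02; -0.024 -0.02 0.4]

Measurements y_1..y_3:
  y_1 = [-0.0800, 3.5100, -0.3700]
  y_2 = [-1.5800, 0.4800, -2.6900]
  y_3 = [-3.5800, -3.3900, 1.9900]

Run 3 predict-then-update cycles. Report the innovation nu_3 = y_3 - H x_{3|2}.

innov = [-2.7831, -5.1965, 3.5092]

step 1: x^-=[-1.3794, 1.7322, 0.6900]  P^-=[1.6667 -0.2035 -0.2983; -0.2035 2.0572 0.1921; -0.2983 0.1921 0.6545]  S=[2.3741 -0.9835 0.0579; -0.9835 2.4098 -0.1409; 0.0579 -0.1409 0.7453]  K=[0.7972 0.1236 0.2200; 0.1161 0.9171 0.0144; -0.2084 0.0600 0.7627]  nu=[1.7975, 1.5226, -0.4659]  x^+=[0.1393, 3.3306, 0.0515]  P^+=[0.2661 0.0610 -0.0425; 0.0610 0.2110 0.0212; -0.0425 0.0212 0.1158]
step 2: x^-=[0.4947, 3.9375, 0.2870]  P^-=[0.4443 0.0233 -0.1050; 0.0233 0.6195 0.0589; -0.1050 0.0589 0.3716]  S=[0.8855 -0.2149 -0.0793; -0.2149 0.8451 -0.0024; -0.0793 -0.0024 0.4708]  K=[0.5579 0.0712 0.1296; 0.0624 0.7429 -0.0046; -0.1712 0.0473 0.6832]  nu=[-1.2885, -3.3606, -2.6430]  x^+=[-0.8059, 1.3727, -1.4570]  P^+=[0.1851 0.0388 -0.0333; 0.0388 0.1694 0.0181; -0.0333 0.0181 0.1021]
step 3: x^-=[-0.7976, 1.6440, -1.0986]  P^-=[0.3297 0.0110 -0.0784; 0.0110 0.5670 0.0496; -0.0784 0.0496 0.3527]  S=[0.7570 -0.1929 -0.0793; -0.1929 0.7934 -0.0080; -0.0793 -0.0080 0.4602]  K=[0.4868 0.0554 0.1123; 0.0447 0.7220 -0.0131; -0.1584 0.0452 0.6793]  nu=[-2.7831, -5.1965, 3.5092]  x^+=[-2.0462, -2.2784, 1.4915]  P^+=[0.1613 0.0323 -0.0294; 0.0323 0.1639 0.0180; -0.0294 0.0180 0.1004]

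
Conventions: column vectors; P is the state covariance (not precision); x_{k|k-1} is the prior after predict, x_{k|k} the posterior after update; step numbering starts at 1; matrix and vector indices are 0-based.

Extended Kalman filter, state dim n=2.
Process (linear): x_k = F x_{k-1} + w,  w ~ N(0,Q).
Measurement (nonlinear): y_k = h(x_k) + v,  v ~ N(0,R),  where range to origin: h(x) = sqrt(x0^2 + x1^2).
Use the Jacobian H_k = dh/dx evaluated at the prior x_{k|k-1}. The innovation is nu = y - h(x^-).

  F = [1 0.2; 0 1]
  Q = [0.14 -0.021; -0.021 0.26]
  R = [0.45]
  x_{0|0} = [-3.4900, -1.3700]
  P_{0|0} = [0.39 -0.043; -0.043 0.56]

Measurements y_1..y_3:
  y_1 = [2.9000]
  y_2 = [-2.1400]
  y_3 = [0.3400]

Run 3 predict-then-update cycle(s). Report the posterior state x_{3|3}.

x_post = [-0.6538, 0.2679]

step 1: x^-=[-3.7640, -1.3700]  P^-=[0.5352 0.0480; 0.0480 0.8200]  H_jac=[-0.9397 -0.3420]  S=[1.0494]  K=[-0.4949; -0.3102]  nu=[-1.1056]  x^+=[-3.2168, -1.0270]  P^+=[0.2782 -0.1131; -0.1131 0.7190]
step 2: x^-=[-3.4222, -1.0270]  P^-=[0.4017 0.0097; 0.0097 0.9790]  H_jac=[-0.9578 -0.2874]  S=[0.9047]  K=[-0.4283; -0.3213]  nu=[-5.7130]  x^+=[-0.9752, 0.8085]  P^+=[0.2357 -0.1148; -0.1148 0.8856]
step 3: x^-=[-0.8135, 0.8085]  P^-=[0.3652 0.0413; 0.0413 1.1456]  H_jac=[-0.7093 0.7049]  S=[1.1617]  K=[-0.1979; 0.6699]  nu=[-0.8069]  x^+=[-0.6538, 0.2679]  P^+=[0.3197 0.1953; 0.1953 0.6242]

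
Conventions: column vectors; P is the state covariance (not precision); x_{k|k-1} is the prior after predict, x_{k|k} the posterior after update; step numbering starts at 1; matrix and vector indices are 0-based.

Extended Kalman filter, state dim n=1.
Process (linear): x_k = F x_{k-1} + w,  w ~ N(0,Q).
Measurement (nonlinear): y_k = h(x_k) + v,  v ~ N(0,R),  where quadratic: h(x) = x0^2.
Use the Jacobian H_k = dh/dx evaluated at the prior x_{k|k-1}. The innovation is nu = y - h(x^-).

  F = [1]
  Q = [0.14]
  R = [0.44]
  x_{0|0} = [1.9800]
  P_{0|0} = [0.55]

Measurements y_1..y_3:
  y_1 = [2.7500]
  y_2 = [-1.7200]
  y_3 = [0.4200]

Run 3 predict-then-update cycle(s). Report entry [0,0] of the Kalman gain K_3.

step 1: x^-=[1.9800]  P^-=[0.6900]  H_jac=[3.9600]  S=[11.2603]  K=[0.2427]  nu=[-1.1704]  x^+=[1.6960]  P^+=[0.0270]
step 2: x^-=[1.6960]  P^-=[0.1670]  H_jac=[3.3920]  S=[2.3610]  K=[0.2399]  nu=[-4.5964]  x^+=[0.5935]  P^+=[0.0311]
step 3: x^-=[0.5935]  P^-=[0.1711]  H_jac=[1.1869]  S=[0.6811]  K=[0.2982]  nu=[0.0678]  x^+=[0.6137]  P^+=[0.1105]

K[0,0] = 0.2982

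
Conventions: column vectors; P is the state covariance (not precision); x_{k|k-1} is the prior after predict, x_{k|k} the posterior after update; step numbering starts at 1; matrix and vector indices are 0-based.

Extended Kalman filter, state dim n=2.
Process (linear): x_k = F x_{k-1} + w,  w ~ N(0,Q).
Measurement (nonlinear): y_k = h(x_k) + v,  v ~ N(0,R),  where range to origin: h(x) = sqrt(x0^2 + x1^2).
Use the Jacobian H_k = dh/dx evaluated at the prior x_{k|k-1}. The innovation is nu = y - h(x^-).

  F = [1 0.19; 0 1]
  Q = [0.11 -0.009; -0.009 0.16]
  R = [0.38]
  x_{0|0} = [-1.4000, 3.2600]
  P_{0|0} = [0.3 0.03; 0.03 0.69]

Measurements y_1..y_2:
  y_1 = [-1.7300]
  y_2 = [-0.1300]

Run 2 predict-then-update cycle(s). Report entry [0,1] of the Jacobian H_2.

step 1: x^-=[-0.7806, 3.2600]  P^-=[0.4463 0.1521; 0.1521 0.8500]  H_jac=[-0.2329 0.9725]  S=[1.1392]  K=[0.0386; 0.6945]  nu=[-5.0822]  x^+=[-0.9768, -0.2697]  P^+=[0.4446 0.1215; 0.1215 0.3005]
step 2: x^-=[-1.0281, -0.2697]  P^-=[0.6116 0.1696; 0.1696 0.4605]  H_jac=[-0.9673 -0.2537]  S=[1.0652]  K=[-0.5958; -0.2637]  nu=[-1.1929]  x^+=[-0.3173, 0.0449]  P^+=[0.2335 0.0023; 0.0023 0.3864]

H_jac[0,1] = -0.2537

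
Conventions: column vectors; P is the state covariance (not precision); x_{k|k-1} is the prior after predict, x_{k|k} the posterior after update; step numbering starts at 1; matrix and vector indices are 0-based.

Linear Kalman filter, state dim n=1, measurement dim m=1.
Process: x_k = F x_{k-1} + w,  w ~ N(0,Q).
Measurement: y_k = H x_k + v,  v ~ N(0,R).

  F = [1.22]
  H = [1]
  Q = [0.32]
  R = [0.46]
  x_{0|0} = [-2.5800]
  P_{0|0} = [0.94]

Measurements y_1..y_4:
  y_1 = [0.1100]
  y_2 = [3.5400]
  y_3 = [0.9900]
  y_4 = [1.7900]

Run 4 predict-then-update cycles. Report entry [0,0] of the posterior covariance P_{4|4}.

step 1: x^-=[-3.1476]  P^-=[1.7191]  S=[2.1791]  K=[0.7889]  nu=[3.2576]  x^+=[-0.5777]  P^+=[0.3629]
step 2: x^-=[-0.7048]  P^-=[0.8601]  S=[1.3201]  K=[0.6516]  nu=[4.2448]  x^+=[2.0609]  P^+=[0.2997]
step 3: x^-=[2.5143]  P^-=[0.7661]  S=[1.2261]  K=[0.6248]  nu=[-1.5243]  x^+=[1.5619]  P^+=[0.2874]
step 4: x^-=[1.9055]  P^-=[0.7478]  S=[1.2078]  K=[0.6191]  nu=[-0.1155]  x^+=[1.8340]  P^+=[0.2848]

P_post[0,0] = 0.2848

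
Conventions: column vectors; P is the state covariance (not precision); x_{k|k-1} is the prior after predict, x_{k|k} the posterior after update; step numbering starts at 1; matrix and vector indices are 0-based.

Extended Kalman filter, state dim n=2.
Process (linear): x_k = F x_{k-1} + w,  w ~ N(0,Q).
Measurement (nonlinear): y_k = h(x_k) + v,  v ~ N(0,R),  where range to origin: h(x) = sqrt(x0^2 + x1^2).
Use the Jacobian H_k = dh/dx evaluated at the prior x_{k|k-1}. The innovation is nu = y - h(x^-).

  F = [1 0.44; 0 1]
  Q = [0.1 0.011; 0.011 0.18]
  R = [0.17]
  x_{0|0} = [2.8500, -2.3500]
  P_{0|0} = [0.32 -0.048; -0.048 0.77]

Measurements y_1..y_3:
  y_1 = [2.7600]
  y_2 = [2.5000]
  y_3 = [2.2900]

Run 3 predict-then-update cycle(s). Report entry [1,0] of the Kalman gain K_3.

K[1,0] = -0.6939

step 1: x^-=[1.8160, -2.3500]  P^-=[0.5268 0.3018; 0.3018 0.9500]  H_jac=[0.6115 -0.7913]  S=[0.6697]  K=[0.1244; -0.8468]  nu=[-0.2099]  x^+=[1.7899, -2.1722]  P^+=[0.5165 0.3724; 0.3724 0.4697]
step 2: x^-=[0.8341, -2.1722]  P^-=[1.0351 0.5900; 0.5900 0.6497]  H_jac=[0.3585 -0.9335]  S=[0.4743]  K=[-0.3790; -0.8328]  nu=[0.1731]  x^+=[0.7685, -2.3164]  P^+=[0.9669 0.4403; 0.4403 0.3207]
step 3: x^-=[-0.2508, -2.3164]  P^-=[1.5165 0.5924; 0.5924 0.5007]  H_jac=[-0.1076 -0.9942]  S=[0.8093]  K=[-0.9295; -0.6939]  nu=[-0.0400]  x^+=[-0.2136, -2.2887]  P^+=[0.8174 0.0705; 0.0705 0.1110]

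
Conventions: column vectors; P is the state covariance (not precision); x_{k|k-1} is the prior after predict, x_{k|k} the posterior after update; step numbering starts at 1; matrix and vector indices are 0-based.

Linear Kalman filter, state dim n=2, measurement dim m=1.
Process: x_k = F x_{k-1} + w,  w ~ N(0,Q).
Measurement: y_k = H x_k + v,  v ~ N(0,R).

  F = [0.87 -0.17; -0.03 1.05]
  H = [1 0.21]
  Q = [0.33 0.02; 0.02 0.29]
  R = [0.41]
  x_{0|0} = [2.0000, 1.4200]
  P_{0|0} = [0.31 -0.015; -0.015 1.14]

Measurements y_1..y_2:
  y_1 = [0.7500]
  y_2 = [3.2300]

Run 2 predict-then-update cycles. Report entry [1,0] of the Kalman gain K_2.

K[1,0] = -0.0964

step 1: x^-=[1.4986, 1.4310]  P^-=[0.6020 -0.2054; -0.2054 1.5481]  S=[0.9940]  K=[0.5622; 0.1205]  nu=[-1.0491]  x^+=[0.9087, 1.3046]  P^+=[0.2878 -0.2727; -0.2727 1.5337]
step 2: x^-=[0.5688, 1.3426]  P^-=[0.6728 -0.5118; -0.5118 1.9983]  S=[0.9560]  K=[0.5914; -0.0964]  nu=[2.3792]  x^+=[1.9758, 1.1134]  P^+=[0.3385 -0.4573; -0.4573 1.9894]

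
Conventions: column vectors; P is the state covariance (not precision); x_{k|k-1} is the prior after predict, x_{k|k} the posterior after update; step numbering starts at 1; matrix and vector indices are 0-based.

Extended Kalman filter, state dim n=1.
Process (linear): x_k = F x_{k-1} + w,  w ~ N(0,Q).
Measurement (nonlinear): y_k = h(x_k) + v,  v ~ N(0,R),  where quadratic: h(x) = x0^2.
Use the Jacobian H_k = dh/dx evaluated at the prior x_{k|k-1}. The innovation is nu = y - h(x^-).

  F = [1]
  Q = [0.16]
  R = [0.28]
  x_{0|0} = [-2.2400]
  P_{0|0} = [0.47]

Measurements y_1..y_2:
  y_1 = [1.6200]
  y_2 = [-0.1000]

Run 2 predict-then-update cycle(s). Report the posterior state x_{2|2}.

step 1: x^-=[-2.2400]  P^-=[0.6300]  H_jac=[-4.4800]  S=[12.9244]  K=[-0.2184]  nu=[-3.3976]  x^+=[-1.4980]  P^+=[0.0136]
step 2: x^-=[-1.4980]  P^-=[0.1736]  H_jac=[-2.9961]  S=[1.8388]  K=[-0.2829]  nu=[-2.3441]  x^+=[-0.8348]  P^+=[0.0264]

x_post = [-0.8348]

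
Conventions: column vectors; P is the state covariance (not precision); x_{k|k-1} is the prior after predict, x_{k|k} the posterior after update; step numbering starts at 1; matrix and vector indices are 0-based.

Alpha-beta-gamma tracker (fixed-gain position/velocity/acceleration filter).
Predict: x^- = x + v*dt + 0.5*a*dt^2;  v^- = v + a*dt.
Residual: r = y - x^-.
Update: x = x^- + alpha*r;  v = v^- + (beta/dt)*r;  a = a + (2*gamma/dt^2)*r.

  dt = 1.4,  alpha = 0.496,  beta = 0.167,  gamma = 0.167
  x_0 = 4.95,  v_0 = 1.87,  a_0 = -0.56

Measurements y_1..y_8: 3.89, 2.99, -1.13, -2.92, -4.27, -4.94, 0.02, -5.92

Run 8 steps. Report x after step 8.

x_post = -3.3538

step 1: x_pred=7.0192  r=-3.1292  x^+=5.4671  v^+=0.7127  a^+=-1.0932
step 2: x_pred=5.3936  r=-2.4036  x^+=4.2014  v^+=-1.1045  a^+=-1.5028
step 3: x_pred=1.1823  r=-2.3123  x^+=0.0354  v^+=-3.4843  a^+=-1.8969
step 4: x_pred=-6.7015  r=3.7815  x^+=-4.8259  v^+=-5.6888  a^+=-1.2525
step 5: x_pred=-14.0177  r=9.7477  x^+=-9.1828  v^+=-6.2795  a^+=0.4086
step 6: x_pred=-17.5737  r=12.6337  x^+=-11.3074  v^+=-4.2004  a^+=2.5615
step 7: x_pred=-14.6777  r=14.6977  x^+=-7.3876  v^+=1.1389  a^+=5.0661
step 8: x_pred=-0.8284  r=-5.0916  x^+=-3.3538  v^+=7.6241  a^+=4.1985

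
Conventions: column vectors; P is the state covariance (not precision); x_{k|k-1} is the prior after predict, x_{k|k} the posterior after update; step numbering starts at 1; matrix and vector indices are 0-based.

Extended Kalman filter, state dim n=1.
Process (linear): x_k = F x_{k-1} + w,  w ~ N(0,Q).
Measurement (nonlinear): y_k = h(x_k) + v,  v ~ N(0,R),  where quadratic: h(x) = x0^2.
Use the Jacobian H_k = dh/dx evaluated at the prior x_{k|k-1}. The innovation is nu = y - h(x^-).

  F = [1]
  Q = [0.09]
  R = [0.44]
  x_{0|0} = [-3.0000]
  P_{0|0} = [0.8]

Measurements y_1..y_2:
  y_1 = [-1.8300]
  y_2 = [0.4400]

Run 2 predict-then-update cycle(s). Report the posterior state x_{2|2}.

step 1: x^-=[-3.0000]  P^-=[0.8900]  H_jac=[-6.0000]  S=[32.4800]  K=[-0.1644]  nu=[-10.8300]  x^+=[-1.2195]  P^+=[0.0121]
step 2: x^-=[-1.2195]  P^-=[0.1021]  H_jac=[-2.4389]  S=[1.0471]  K=[-0.2377]  nu=[-1.0471]  x^+=[-0.9705]  P^+=[0.0429]

x_post = [-0.9705]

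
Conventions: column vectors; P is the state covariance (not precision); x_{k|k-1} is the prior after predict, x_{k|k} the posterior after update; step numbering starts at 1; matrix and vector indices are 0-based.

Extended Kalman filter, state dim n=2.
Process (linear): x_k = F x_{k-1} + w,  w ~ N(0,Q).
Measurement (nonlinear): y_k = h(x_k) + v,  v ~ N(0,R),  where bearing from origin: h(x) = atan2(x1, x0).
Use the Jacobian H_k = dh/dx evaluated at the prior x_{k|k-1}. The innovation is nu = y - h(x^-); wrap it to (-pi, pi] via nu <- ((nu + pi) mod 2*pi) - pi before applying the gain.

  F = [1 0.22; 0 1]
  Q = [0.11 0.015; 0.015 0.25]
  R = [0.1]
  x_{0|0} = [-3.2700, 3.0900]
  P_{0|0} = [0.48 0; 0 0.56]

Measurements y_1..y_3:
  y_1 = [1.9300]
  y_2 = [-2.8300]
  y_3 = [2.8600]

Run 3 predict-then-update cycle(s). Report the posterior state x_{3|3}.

step 1: x^-=[-2.5902, 3.0900]  P^-=[0.6171 0.1382; 0.1382 0.8100]  H_jac=[-0.1901 -0.1593]  S=[0.1512]  K=[-0.9212; -1.0271]  nu=[-0.3384]  x^+=[-2.2784, 3.4376]  P^+=[0.4888 -0.0049; -0.0049 0.6505]
step 2: x^-=[-1.5222, 3.4376]  P^-=[0.6281 0.1532; 0.1532 0.9005]  H_jac=[-0.2432 -0.1077]  S=[0.1556]  K=[-1.0876; -0.8626]  nu=[1.4655]  x^+=[-3.1161, 2.1734]  P^+=[0.4440 0.0072; 0.0072 0.7847]
step 3: x^-=[-2.6380, 2.1734]  P^-=[0.5952 0.1948; 0.1948 1.0347]  H_jac=[-0.1860 -0.2258]  S=[0.1897]  K=[-0.8155; -1.4225]  nu=[0.4075]  x^+=[-2.9703, 1.5937]  P^+=[0.4690 -0.0252; -0.0252 0.6508]

x_post = [-2.9703, 1.5937]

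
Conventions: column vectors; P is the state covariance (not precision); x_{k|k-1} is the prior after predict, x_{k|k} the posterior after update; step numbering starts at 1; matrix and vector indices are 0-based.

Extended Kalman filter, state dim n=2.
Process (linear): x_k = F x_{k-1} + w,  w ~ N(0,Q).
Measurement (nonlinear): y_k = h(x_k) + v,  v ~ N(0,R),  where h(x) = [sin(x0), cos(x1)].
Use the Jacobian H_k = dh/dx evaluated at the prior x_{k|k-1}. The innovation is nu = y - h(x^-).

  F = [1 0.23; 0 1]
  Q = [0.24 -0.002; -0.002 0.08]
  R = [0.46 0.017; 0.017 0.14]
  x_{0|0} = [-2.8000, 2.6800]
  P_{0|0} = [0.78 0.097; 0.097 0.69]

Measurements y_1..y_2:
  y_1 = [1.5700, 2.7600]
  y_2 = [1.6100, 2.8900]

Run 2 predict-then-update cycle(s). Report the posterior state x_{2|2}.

x_post = [-4.0058, 0.6070]

step 1: x^-=[-2.1836, 2.6800]  P^-=[1.1011 0.2537; 0.2537 0.7700]  H_jac=[-0.5752 0.0000; 0.0000 -0.4454]  S=[0.8243 0.0820; 0.0820 0.2927]  K=[-0.7509 -0.1757; -0.0622 -1.1541]  nu=[2.3880, 3.6553]  x^+=[-4.6189, -1.6871]  P^+=[0.6057 0.0839; 0.0839 0.3651]
step 2: x^-=[-5.0069, -1.6871]  P^-=[0.9036 0.1659; 0.1659 0.4451]  H_jac=[0.2903 0.0000; 0.0000 0.9932]  S=[0.5362 0.0648; 0.0648 0.5791]  K=[0.4611 0.2328; -0.0025 0.7637]  nu=[0.6531, 3.0061]  x^+=[-4.0058, 0.6070]  P^+=[0.7443 0.0407; 0.0407 0.1076]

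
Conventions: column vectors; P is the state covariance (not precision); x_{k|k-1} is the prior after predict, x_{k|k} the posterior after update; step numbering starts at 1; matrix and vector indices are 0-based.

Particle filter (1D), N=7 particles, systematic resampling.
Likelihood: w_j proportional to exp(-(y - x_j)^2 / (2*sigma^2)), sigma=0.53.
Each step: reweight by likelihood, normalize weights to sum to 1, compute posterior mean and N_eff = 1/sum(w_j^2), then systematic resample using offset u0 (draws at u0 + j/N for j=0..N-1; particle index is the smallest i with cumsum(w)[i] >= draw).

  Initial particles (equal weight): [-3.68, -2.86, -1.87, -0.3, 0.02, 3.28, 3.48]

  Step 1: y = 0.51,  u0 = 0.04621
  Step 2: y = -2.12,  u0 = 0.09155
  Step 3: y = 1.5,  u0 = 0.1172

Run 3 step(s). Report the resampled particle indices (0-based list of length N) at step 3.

step 1: w=[0.0000, 0.0000, 0.0000, 0.3229, 0.6771, 0.0000, 0.0000]  mean=-0.0834  Neff=1.7772  idx=[3, 3, 4, 4, 4, 4, 4]
step 2: w=[0.3962, 0.3962, 0.0415, 0.0415, 0.0415, 0.0415, 0.0415]  mean=-0.2336  Neff=3.1003  idx=[0, 0, 0, 1, 1, 2, 5]
step 3: w=[0.0557, 0.0557, 0.0557, 0.0557, 0.0557, 0.3608, 0.3608]  mean=-0.0691  Neff=3.6258  idx=[2, 4, 5, 5, 6, 6, 6]

resampled_idx = [2, 4, 5, 5, 6, 6, 6]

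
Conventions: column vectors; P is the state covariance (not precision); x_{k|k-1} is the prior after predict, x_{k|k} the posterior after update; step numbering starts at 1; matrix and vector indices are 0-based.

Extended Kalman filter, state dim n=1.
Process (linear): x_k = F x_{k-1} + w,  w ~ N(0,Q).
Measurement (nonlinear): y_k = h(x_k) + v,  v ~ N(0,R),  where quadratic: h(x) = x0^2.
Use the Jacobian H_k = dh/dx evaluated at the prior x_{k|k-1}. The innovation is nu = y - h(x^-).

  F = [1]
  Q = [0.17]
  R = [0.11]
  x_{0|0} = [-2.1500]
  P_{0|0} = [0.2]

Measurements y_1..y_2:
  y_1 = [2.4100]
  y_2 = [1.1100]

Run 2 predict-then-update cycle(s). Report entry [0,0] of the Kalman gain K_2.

K[0,0] = -0.2876

step 1: x^-=[-2.1500]  P^-=[0.3700]  H_jac=[-4.3000]  S=[6.9513]  K=[-0.2289]  nu=[-2.2125]  x^+=[-1.6436]  P^+=[0.0059]
step 2: x^-=[-1.6436]  P^-=[0.1759]  H_jac=[-3.2872]  S=[2.0103]  K=[-0.2876]  nu=[-1.5914]  x^+=[-1.1860]  P^+=[0.0096]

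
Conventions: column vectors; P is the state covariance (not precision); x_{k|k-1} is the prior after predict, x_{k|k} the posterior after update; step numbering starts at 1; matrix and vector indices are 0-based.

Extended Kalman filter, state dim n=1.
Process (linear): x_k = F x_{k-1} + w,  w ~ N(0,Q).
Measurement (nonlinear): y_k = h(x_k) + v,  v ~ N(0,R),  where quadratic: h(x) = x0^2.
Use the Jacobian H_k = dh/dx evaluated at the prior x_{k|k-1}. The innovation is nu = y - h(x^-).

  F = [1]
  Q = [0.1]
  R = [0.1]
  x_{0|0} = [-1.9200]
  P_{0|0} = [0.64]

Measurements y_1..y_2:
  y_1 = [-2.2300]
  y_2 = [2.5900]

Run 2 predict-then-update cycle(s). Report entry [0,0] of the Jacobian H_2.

H_jac[0,0] = -0.7865

step 1: x^-=[-1.9200]  P^-=[0.7400]  H_jac=[-3.8400]  S=[11.0117]  K=[-0.2581]  nu=[-5.9164]  x^+=[-0.3933]  P^+=[0.0067]
step 2: x^-=[-0.3933]  P^-=[0.1067]  H_jac=[-0.7865]  S=[0.1660]  K=[-0.5056]  nu=[2.4353]  x^+=[-1.6246]  P^+=[0.0643]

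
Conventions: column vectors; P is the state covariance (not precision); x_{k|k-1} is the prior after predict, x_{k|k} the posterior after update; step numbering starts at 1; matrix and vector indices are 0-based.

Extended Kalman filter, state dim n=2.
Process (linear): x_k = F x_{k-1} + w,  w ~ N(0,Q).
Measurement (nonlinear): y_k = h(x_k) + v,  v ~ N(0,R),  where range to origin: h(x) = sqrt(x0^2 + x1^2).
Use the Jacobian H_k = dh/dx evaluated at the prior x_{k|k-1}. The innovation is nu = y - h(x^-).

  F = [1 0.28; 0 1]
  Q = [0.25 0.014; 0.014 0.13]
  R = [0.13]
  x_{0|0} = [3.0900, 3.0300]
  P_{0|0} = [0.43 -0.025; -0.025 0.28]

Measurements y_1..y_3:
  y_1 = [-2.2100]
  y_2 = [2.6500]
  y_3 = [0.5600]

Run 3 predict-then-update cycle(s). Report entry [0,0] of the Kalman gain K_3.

step 1: x^-=[3.9384, 3.0300]  P^-=[0.6880 0.0674; 0.0674 0.4100]  H_jac=[0.7926 0.6098]  S=[0.7798]  K=[0.7520; 0.3891]  nu=[-7.1791]  x^+=[-1.4601, 0.2364]  P^+=[0.2470 -0.1608; -0.1608 0.2919]
step 2: x^-=[-1.3939, 0.2364]  P^-=[0.4299 -0.0650; -0.0650 0.4219]  H_jac=[-0.9859 0.1672]  S=[0.5811]  K=[-0.7481; 0.2317]  nu=[1.2362]  x^+=[-2.3187, 0.5229]  P^+=[0.1047 0.0357; 0.0357 0.3907]
step 3: x^-=[-2.1723, 0.5229]  P^-=[0.4053 0.1591; 0.1591 0.5207]  H_jac=[-0.9722 0.2340]  S=[0.4692]  K=[-0.7604; -0.0700]  nu=[-1.6743]  x^+=[-0.8990, 0.6400]  P^+=[0.1340 0.1341; 0.1341 0.5184]

K[0,0] = -0.7604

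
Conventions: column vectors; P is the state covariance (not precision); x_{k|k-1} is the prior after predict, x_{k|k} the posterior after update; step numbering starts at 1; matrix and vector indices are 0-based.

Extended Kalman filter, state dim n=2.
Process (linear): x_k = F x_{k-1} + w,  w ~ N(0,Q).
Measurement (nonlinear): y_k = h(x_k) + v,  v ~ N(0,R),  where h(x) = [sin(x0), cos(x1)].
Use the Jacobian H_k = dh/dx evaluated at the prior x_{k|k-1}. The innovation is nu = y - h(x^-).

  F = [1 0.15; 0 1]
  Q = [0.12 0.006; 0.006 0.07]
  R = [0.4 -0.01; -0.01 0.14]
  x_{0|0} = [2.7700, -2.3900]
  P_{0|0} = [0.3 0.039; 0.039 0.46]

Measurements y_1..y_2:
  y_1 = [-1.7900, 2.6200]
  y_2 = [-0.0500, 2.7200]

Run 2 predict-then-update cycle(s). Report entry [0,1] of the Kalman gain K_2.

K[0,1] = -0.1470

step 1: x^-=[2.4115, -2.3900]  P^-=[0.4420 0.1140; 0.1140 0.5300]  H_jac=[-0.7451 0.0000; 0.0000 0.6828]  S=[0.6454 -0.0680; -0.0680 0.3871]  K=[-0.4984 0.1135; -0.0337 0.9289]  nu=[-2.4569, 3.3506]  x^+=[4.0164, 0.8054]  P^+=[0.2691 0.0306; 0.0306 0.1910]
step 2: x^-=[4.1372, 0.8054]  P^-=[0.4025 0.0652; 0.0652 0.2610]  H_jac=[-0.5440 0.0000; 0.0000 -0.7211]  S=[0.5191 0.0156; 0.0156 0.2757]  K=[-0.4174 -0.1470; -0.0479 -0.6799]  nu=[0.7891, 2.0272]  x^+=[3.5098, -0.6106]  P^+=[0.3042 0.0228; 0.0228 0.1313]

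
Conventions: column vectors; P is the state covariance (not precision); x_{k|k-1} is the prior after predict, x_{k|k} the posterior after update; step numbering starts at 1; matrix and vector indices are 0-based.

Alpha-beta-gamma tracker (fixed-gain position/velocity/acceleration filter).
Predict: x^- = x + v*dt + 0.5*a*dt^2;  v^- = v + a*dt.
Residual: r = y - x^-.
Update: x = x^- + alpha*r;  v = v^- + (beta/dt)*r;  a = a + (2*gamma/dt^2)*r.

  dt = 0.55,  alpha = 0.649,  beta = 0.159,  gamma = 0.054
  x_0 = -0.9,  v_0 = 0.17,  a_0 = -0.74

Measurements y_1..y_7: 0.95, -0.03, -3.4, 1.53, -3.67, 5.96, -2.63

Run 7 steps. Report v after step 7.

v_post = 0.1546

step 1: x_pred=-0.9184  r=1.8684  x^+=0.2942  v^+=0.3031  a^+=-0.0729
step 2: x_pred=0.4499  r=-0.4799  x^+=0.1384  v^+=0.1243  a^+=-0.2443
step 3: x_pred=0.1699  r=-3.5699  x^+=-2.1470  v^+=-1.0420  a^+=-1.5188
step 4: x_pred=-2.9498  r=4.4798  x^+=-0.0424  v^+=-0.5823  a^+=0.0806
step 5: x_pred=-0.3505  r=-3.3195  x^+=-2.5049  v^+=-1.4976  a^+=-1.1045
step 6: x_pred=-3.4956  r=9.4556  x^+=2.6411  v^+=0.6284  a^+=2.2714
step 7: x_pred=3.3303  r=-5.9603  x^+=-0.5379  v^+=0.1546  a^+=0.1434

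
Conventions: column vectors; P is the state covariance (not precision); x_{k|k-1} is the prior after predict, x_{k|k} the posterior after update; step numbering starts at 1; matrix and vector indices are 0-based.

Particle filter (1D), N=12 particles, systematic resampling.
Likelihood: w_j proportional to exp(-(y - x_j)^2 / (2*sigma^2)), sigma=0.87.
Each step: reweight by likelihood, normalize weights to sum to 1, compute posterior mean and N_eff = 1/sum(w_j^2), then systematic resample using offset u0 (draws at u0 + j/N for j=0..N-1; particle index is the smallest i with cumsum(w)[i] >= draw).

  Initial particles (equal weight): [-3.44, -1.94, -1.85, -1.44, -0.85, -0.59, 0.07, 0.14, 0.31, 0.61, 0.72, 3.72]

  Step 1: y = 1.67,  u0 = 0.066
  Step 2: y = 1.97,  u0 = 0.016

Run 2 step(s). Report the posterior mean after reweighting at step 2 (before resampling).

step 1: w=[0.0000, 0.0001, 0.0002, 0.0009, 0.0082, 0.0187, 0.1006, 0.1162, 0.1608, 0.2597, 0.3006, 0.0340]  mean=0.5546  Neff=4.7875  idx=[6, 7, 7, 8, 8, 9, 9, 9, 10, 10, 10, 11]
step 2: w=[0.0339, 0.0402, 0.0402, 0.0595, 0.0595, 0.1083, 0.1083, 0.1083, 0.1310, 0.1310, 0.1310, 0.0486]  mean=0.7126  Neff=9.9488  idx=[0, 2, 4, 5, 6, 6, 7, 8, 8, 9, 10, 10]

post_mean = 0.7126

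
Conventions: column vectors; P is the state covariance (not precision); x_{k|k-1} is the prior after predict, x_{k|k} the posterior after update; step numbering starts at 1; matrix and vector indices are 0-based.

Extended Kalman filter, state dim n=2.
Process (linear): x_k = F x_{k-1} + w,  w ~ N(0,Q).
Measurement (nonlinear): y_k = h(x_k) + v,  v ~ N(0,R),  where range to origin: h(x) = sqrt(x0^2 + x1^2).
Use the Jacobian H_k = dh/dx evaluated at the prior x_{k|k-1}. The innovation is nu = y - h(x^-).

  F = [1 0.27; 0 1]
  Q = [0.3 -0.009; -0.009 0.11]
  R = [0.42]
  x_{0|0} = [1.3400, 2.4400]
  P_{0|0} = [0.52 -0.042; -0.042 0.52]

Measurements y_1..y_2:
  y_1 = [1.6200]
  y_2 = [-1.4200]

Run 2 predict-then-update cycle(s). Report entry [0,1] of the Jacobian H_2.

step 1: x^-=[1.9988, 2.4400]  P^-=[0.8352 0.0894; 0.0894 0.6300]  H_jac=[0.6337 0.7736]  S=[1.2201]  K=[0.4905; 0.4459]  nu=[-1.5342]  x^+=[1.2463, 1.7559]  P^+=[0.5417 -0.1774; -0.1774 0.3874]
step 2: x^-=[1.7204, 1.7559]  P^-=[0.7741 -0.0818; -0.0818 0.4974]  H_jac=[0.6998 0.7143]  S=[0.9711]  K=[0.4977; 0.3069]  nu=[-3.8783]  x^+=[-0.2097, 0.5657]  P^+=[0.5336 -0.2302; -0.2302 0.4060]

H_jac[0,1] = 0.7143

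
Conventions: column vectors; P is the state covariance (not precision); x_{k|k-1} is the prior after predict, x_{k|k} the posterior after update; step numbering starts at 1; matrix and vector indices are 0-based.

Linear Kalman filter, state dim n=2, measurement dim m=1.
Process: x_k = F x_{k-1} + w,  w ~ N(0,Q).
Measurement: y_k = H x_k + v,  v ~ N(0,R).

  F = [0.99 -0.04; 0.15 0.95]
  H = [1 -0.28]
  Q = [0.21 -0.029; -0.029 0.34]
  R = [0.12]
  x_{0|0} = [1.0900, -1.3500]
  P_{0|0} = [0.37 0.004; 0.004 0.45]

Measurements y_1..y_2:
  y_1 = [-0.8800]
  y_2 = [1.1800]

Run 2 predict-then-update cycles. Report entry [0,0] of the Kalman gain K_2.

K[0,0] = 0.6423

step 1: x^-=[1.1331, -1.1190]  P^-=[0.5730 0.0126; 0.0126 0.7556]  S=[0.7452]  K=[0.7642; -0.2670]  nu=[-2.3264]  x^+=[-0.6448, -0.4978]  P^+=[0.1378 0.1646; 0.1646 0.7025]
step 2: x^-=[-0.6184, -0.5697]  P^-=[0.3331 0.1186; 0.1186 1.0240]  S=[0.4670]  K=[0.6423; -0.3599]  nu=[1.6389]  x^+=[0.4342, -1.1595]  P^+=[0.1405 0.2266; 0.2266 0.9635]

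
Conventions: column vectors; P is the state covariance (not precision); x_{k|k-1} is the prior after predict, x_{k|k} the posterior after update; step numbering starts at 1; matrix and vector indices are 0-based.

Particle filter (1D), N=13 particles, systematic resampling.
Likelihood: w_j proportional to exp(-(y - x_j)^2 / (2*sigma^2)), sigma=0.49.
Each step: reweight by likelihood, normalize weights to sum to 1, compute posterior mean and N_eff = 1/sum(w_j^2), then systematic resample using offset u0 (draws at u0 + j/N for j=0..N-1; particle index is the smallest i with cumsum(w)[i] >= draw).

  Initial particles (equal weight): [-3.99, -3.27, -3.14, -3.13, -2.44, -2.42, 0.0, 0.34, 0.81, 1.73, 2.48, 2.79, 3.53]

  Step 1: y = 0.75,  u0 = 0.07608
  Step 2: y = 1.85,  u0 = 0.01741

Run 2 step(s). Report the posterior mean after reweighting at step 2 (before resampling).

step 1: w=[0.0000, 0.0000, 0.0000, 0.0000, 0.0000, 0.0000, 0.1445, 0.3286, 0.4628, 0.0631, 0.0009, 0.0001, 0.0000]  mean=0.5983  Neff=2.8817  idx=[6, 7, 7, 7, 7, 7, 8, 8, 8, 8, 8, 8, 10]
step 2: w=[0.0007, 0.0078, 0.0078, 0.0078, 0.0078, 0.0078, 0.0945, 0.0945, 0.0945, 0.0945, 0.0945, 0.0945, 0.3933]  mean=1.4479  Neff=4.7946  idx=[3, 6, 7, 8, 9, 9, 10, 11, 12, 12, 12, 12, 12]

post_mean = 1.4479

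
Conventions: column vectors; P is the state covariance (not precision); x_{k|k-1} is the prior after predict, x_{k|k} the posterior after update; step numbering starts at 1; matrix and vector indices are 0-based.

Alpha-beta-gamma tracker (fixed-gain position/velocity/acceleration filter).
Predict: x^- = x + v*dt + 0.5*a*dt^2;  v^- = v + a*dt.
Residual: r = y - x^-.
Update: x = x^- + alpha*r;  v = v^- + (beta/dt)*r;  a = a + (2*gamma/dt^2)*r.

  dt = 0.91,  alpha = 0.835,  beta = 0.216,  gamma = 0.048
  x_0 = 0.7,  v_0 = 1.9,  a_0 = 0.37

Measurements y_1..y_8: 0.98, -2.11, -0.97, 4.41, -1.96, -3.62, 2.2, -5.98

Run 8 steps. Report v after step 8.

v_post = -2.0902

step 1: x_pred=2.5822  r=-1.6022  x^+=1.2444  v^+=1.8564  a^+=0.1843
step 2: x_pred=3.0100  r=-5.1200  x^+=-1.2652  v^+=0.8088  a^+=-0.4093
step 3: x_pred=-0.6987  r=-0.2713  x^+=-0.9252  v^+=0.3719  a^+=-0.4407
step 4: x_pred=-0.7693  r=5.1793  x^+=3.5554  v^+=1.2002  a^+=0.1597
step 5: x_pred=4.7137  r=-6.6737  x^+=-0.8588  v^+=-0.2386  a^+=-0.6140
step 6: x_pred=-1.3302  r=-2.2898  x^+=-3.2422  v^+=-1.3408  a^+=-0.8795
step 7: x_pred=-4.8265  r=7.0265  x^+=1.0406  v^+=-0.4733  a^+=-0.0649
step 8: x_pred=0.5831  r=-6.5631  x^+=-4.8971  v^+=-2.0902  a^+=-0.8257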